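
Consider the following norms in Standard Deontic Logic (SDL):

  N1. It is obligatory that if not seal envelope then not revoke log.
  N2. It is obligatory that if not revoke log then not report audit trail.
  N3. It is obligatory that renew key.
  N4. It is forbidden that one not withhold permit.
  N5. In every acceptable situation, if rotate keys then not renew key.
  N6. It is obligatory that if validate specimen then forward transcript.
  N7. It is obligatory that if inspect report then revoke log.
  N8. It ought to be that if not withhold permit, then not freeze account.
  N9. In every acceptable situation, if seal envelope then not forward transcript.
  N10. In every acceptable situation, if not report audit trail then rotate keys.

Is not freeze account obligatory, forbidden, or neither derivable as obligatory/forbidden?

Neither

Premise 8 is O(¬withhold_permit → ¬freeze_account), but O(¬withhold_permit) is not derivable from the premises, so it does not yield O(¬freeze_account).
No premise or chain of K-axiom applications forces O(¬freeze_account), and none forces O(freeze_account). So ¬freeze_account is neither obligatory nor forbidden under these norms.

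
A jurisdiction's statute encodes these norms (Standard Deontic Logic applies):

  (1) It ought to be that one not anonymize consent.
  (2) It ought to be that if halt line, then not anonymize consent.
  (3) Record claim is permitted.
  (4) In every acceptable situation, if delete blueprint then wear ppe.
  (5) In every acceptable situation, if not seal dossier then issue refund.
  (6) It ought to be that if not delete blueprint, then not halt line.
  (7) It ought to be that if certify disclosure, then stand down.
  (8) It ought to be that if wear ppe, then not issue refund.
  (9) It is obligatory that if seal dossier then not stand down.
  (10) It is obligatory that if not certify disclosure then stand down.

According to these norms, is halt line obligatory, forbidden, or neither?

Forbidden

Premises 7 and 10 cover both cases: O(certify_disclosure → stand_down) and O(¬certify_disclosure → stand_down). Since certify_disclosure ∨ ¬certify_disclosure is a tautology, O(stand_down) follows.
Premise 9, O(seal_dossier → ¬stand_down), contraposes to O(stand_down → ¬seal_dossier); with O(stand_down) we get O(¬seal_dossier).
Premise 5 is O(¬seal_dossier → issue_refund); since O(¬seal_dossier), deontic closure gives O(issue_refund).
The contrapositive of premise 8 (O(wear_ppe → ¬issue_refund)) is O(issue_refund → ¬wear_ppe), and O(issue_refund) is already established, so O(¬wear_ppe).
The contrapositive of premise 4 (O(delete_blueprint → wear_ppe)) is O(¬wear_ppe → ¬delete_blueprint), and O(¬wear_ppe) is already established, so O(¬delete_blueprint).
Applying K to premise 6 (O(¬delete_blueprint → ¬halt_line)) and O(¬delete_blueprint) yields O(¬halt_line).
Premises 1, 2, 3 do not contribute to this derivation.
Thus O(¬halt_line), which is F(halt_line): halt_line is forbidden.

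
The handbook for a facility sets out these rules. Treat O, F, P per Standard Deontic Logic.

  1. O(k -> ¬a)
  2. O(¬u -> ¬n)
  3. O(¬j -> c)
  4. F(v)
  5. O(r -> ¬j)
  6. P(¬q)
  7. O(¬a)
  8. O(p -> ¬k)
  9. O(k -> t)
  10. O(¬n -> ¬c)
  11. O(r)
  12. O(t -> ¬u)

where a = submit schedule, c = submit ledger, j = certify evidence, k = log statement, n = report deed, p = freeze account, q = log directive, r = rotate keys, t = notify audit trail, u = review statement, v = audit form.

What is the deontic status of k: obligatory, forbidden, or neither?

Forbidden

Premise 11 gives O(r).
Applying K to premise 5 (O(r -> ¬j)) and O(r) yields O(¬j).
Applying K to premise 3 (O(¬j -> c)) and O(¬j) yields O(c).
The contrapositive of premise 10 (O(¬n -> ¬c)) is O(c -> n), and O(c) is already established, so O(n).
Premise 2, O(¬u -> ¬n), contraposes to O(n -> u); with O(n) we get O(u).
Premise 12, O(t -> ¬u), contraposes to O(u -> ¬t); with O(u) we get O(¬t).
Premise 9 is O(k -> t); contrapositively O(¬t -> ¬k). Since O(¬t) holds, K gives O(¬k).
Premises 1, 4, 6, 7, 8 do not contribute to this derivation.
Thus O(¬k), which is F(k): k is forbidden.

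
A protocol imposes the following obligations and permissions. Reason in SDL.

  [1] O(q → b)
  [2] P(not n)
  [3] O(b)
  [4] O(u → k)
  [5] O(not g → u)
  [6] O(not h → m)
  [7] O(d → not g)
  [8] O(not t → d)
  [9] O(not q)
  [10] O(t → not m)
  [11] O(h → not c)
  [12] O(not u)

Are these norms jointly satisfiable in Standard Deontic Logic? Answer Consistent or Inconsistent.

Consistent

Premise 1 is O(q → b); even if O(b) held, inferring O(q) would be affirming the consequent — invalid.
So O(q) is not derivable, and the apparent clash with O(not q) does not arise.
A world satisfying every obligation exists (e.g. b=true, c=false, d=false, g=true, h=true, k=false, m=false, n=false, q=false, t=true, u=false); no atom is both obligatory and forbidden, so the set is consistent.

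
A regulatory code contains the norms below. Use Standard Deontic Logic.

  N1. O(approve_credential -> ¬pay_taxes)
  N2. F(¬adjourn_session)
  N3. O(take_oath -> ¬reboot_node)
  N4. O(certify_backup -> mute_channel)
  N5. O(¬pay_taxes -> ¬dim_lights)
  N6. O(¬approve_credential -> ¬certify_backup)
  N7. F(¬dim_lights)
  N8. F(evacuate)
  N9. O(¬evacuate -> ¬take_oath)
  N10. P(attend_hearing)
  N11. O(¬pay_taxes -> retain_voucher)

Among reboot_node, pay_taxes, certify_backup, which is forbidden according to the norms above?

Premise 7 is F(¬dim_lights), i.e. O(dim_lights).
Premise 5 is O(¬pay_taxes -> ¬dim_lights); contrapositively O(dim_lights -> pay_taxes). Since O(dim_lights) holds, K gives O(pay_taxes).
Premise 1, O(approve_credential -> ¬pay_taxes), contraposes to O(pay_taxes -> ¬approve_credential); with O(pay_taxes) we get O(¬approve_credential).
With premise 6, O(¬approve_credential -> ¬certify_backup), the K-axiom yields O(¬certify_backup).
So O(¬certify_backup) holds, i.e. certify_backup is forbidden. None of the other listed options is forbidden under the premises.

certify_backup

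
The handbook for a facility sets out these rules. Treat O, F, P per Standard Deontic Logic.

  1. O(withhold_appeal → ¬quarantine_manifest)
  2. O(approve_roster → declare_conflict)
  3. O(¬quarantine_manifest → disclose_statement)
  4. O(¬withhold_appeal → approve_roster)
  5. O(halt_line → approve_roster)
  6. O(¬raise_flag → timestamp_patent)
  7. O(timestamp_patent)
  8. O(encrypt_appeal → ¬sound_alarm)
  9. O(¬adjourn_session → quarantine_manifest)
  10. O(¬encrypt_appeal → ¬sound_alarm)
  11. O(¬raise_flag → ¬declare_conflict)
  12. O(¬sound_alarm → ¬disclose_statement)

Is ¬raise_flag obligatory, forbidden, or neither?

Forbidden

By case analysis on encrypt_appeal: premise 8 gives O(encrypt_appeal → ¬sound_alarm) and premise 10 gives O(¬encrypt_appeal → ¬sound_alarm), so O(¬sound_alarm) either way.
Applying K to premise 12 (O(¬sound_alarm → ¬disclose_statement)) and O(¬sound_alarm) yields O(¬disclose_statement).
Premise 3 is O(¬quarantine_manifest → disclose_statement); contrapositively O(¬disclose_statement → quarantine_manifest). Since O(¬disclose_statement) holds, K gives O(quarantine_manifest).
The contrapositive of premise 1 (O(withhold_appeal → ¬quarantine_manifest)) is O(quarantine_manifest → ¬withhold_appeal), and O(quarantine_manifest) is already established, so O(¬withhold_appeal).
Premise 4 is O(¬withhold_appeal → approve_roster); since O(¬withhold_appeal), deontic closure gives O(approve_roster).
From O(approve_roster) and premise 2, O(approve_roster → declare_conflict), we obtain O(declare_conflict).
Premise 11 is O(¬raise_flag → ¬declare_conflict); contrapositively O(declare_conflict → raise_flag). Since O(declare_conflict) holds, K gives O(raise_flag).
Premises 5, 6, 7, 9 do not contribute to this derivation.
Thus O(raise_flag), which is F(¬raise_flag): ¬raise_flag is forbidden.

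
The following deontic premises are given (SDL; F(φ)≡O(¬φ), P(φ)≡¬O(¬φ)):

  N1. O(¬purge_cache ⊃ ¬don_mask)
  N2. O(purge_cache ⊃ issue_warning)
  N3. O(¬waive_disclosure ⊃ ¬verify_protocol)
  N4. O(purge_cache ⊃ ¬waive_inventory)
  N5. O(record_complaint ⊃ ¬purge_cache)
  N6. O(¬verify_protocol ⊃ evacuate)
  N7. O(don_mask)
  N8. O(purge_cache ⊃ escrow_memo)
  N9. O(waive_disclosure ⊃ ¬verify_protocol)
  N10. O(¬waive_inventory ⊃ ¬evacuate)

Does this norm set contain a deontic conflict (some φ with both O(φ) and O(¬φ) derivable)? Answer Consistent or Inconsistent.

By case analysis on ¬waive_disclosure: premise 3 gives O(¬waive_disclosure ⊃ ¬verify_protocol) and premise 9 gives O(waive_disclosure ⊃ ¬verify_protocol), so O(¬verify_protocol) either way.
Premise 6 is O(¬verify_protocol ⊃ evacuate); since O(¬verify_protocol), deontic closure gives O(evacuate).
Premise 10 is O(¬waive_inventory ⊃ ¬evacuate); contrapositively O(evacuate ⊃ waive_inventory). Since O(evacuate) holds, K gives O(waive_inventory).
The contrapositive of premise 4 (O(purge_cache ⊃ ¬waive_inventory)) is O(waive_inventory ⊃ ¬purge_cache), and O(waive_inventory) is already established, so O(¬purge_cache).
Premise 1 is O(¬purge_cache ⊃ ¬don_mask); since O(¬purge_cache), deontic closure gives O(¬don_mask).
Yet premise 7 states O(don_mask).
We now have both O(¬don_mask) and O(don_mask) — don_mask is simultaneously obligatory and forbidden, violating the D-axiom.

Inconsistent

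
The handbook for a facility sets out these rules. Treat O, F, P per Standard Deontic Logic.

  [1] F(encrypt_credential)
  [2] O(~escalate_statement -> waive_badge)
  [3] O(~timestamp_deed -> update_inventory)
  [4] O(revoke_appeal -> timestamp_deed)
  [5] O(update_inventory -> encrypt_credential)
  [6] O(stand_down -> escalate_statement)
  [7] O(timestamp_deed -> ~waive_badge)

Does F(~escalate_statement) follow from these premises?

Yes

F(encrypt_credential) at premise 1 means O(~encrypt_credential).
The contrapositive of premise 5 (O(update_inventory -> encrypt_credential)) is O(~encrypt_credential -> ~update_inventory), and O(~encrypt_credential) is already established, so O(~update_inventory).
Premise 3 is O(~timestamp_deed -> update_inventory); contrapositively O(~update_inventory -> timestamp_deed). Since O(~update_inventory) holds, K gives O(timestamp_deed).
Premise 7 is O(timestamp_deed -> ~waive_badge); since O(timestamp_deed), deontic closure gives O(~waive_badge).
The contrapositive of premise 2 (O(~escalate_statement -> waive_badge)) is O(~waive_badge -> escalate_statement), and O(~waive_badge) is already established, so O(escalate_statement).
Premises 4, 6 do not contribute to this derivation.
So O(escalate_statement) holds, i.e. F(~escalate_statement). The claim follows.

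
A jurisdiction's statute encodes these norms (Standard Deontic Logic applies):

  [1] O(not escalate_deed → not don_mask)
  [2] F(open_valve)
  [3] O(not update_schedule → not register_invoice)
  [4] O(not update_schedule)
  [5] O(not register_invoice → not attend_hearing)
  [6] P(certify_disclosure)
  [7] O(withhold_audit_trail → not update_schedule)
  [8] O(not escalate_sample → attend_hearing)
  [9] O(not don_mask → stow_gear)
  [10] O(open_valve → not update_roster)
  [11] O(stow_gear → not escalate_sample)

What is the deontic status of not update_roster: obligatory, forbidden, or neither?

Premise 10 is O(open_valve → not update_roster), but O(open_valve) is not derivable from the premises, so it does not yield O(not update_roster).
No premise or chain of K-axiom applications forces O(not update_roster), and none forces O(update_roster). So not update_roster is neither obligatory nor forbidden under these norms.

Neither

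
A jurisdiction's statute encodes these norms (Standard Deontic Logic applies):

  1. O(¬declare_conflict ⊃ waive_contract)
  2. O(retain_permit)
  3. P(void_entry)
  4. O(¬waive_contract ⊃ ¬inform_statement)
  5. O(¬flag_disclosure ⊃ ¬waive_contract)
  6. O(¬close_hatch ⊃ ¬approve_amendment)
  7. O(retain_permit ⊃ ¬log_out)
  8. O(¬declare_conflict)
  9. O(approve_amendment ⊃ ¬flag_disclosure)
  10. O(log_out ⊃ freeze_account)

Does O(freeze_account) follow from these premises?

No

Premise 10 is O(log_out ⊃ freeze_account), but O(log_out) is not derivable from the premises, so it does not yield O(freeze_account).
No other premise forces O(freeze_account). An ideal world satisfying every premise can still have freeze_account false, so O(freeze_account) is not derivable.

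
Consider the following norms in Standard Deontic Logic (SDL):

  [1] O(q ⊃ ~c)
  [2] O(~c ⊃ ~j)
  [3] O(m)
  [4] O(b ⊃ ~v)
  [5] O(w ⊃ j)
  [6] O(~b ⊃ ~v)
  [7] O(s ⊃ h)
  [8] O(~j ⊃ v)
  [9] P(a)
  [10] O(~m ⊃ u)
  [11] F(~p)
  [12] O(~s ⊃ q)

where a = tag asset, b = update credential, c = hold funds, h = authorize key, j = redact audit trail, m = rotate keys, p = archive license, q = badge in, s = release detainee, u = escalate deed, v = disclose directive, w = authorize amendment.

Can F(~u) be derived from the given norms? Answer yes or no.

No

Premise 10 is O(~m ⊃ u), but O(~m) is not derivable from the premises, so it does not yield O(u).
No other premise forces O(u). An ideal world satisfying every premise can still have ~u true, so F(~u) is not derivable.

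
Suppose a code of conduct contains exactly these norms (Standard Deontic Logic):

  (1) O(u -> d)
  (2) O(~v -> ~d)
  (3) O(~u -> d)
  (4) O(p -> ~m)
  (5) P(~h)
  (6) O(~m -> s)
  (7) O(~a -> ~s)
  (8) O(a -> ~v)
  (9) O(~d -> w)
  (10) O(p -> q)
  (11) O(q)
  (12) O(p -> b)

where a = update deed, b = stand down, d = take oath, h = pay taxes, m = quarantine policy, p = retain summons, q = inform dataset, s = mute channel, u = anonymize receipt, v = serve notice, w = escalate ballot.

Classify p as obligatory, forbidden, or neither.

Premises 3 and 1 cover both cases: O(~u -> d) and O(u -> d). Since ~u ∨ u is a tautology, O(d) follows.
Premise 2, O(~v -> ~d), contraposes to O(d -> v); with O(d) we get O(v).
Premise 8, O(a -> ~v), contraposes to O(v -> ~a); with O(v) we get O(~a).
With premise 7, O(~a -> ~s), the K-axiom yields O(~s).
Premise 6 is O(~m -> s); contrapositively O(~s -> m). Since O(~s) holds, K gives O(m).
Premise 4, O(p -> ~m), contraposes to O(m -> ~p); with O(m) we get O(~p).
Premises 5, 9, 10, 11, 12 do not contribute to this derivation.
Thus O(~p), which is F(p): p is forbidden.

Forbidden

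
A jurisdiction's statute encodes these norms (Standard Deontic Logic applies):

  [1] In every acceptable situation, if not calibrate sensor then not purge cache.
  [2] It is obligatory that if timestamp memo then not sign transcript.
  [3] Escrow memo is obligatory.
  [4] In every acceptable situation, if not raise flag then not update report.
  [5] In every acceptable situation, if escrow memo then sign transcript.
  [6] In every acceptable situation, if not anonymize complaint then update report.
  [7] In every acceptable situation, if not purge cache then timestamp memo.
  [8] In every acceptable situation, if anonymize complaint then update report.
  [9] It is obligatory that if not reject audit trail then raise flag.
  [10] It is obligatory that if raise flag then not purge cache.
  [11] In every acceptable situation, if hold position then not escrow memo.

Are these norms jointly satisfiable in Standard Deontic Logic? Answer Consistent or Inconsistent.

By case analysis on anonymize_complaint: premise 8 gives O(anonymize_complaint → update_report) and premise 6 gives O(¬anonymize_complaint → update_report), so O(update_report) either way.
Premise 4 is O(¬raise_flag → ¬update_report); contrapositively O(update_report → raise_flag). Since O(update_report) holds, K gives O(raise_flag).
From O(raise_flag) and premise 10, O(raise_flag → ¬purge_cache), we obtain O(¬purge_cache).
Applying K to premise 7 (O(¬purge_cache → timestamp_memo)) and O(¬purge_cache) yields O(timestamp_memo).
From O(timestamp_memo) and premise 2, O(timestamp_memo → ¬sign_transcript), we obtain O(¬sign_transcript).
Premise 5, O(escrow_memo → sign_transcript), contraposes to O(¬sign_transcript → ¬escrow_memo); with O(¬sign_transcript) we get O(¬escrow_memo).
However, premise 3 gives O(escrow_memo).
We now have both O(¬escrow_memo) and O(escrow_memo) — escrow_memo is simultaneously obligatory and forbidden, violating the D-axiom.

Inconsistent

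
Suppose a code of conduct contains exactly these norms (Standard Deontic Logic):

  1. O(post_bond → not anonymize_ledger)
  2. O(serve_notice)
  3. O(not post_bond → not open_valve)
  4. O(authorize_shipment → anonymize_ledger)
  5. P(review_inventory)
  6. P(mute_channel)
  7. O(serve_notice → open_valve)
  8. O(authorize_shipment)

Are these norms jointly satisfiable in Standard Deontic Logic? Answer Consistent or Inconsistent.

Inconsistent

From premise 2 we have O(serve_notice).
Premise 7 is O(serve_notice → open_valve); since O(serve_notice), deontic closure gives O(open_valve).
The contrapositive of premise 3 (O(not post_bond → not open_valve)) is O(open_valve → post_bond), and O(open_valve) is already established, so O(post_bond).
With premise 1, O(post_bond → not anonymize_ledger), the K-axiom yields O(not anonymize_ledger).
Premise 4 is O(authorize_shipment → anonymize_ledger); contrapositively O(not anonymize_ledger → not authorize_shipment). Since O(not anonymize_ledger) holds, K gives O(not authorize_shipment).
But premise 8 directly asserts O(authorize_shipment).
We now have both O(not authorize_shipment) and O(authorize_shipment) — authorize_shipment is simultaneously obligatory and forbidden, violating the D-axiom.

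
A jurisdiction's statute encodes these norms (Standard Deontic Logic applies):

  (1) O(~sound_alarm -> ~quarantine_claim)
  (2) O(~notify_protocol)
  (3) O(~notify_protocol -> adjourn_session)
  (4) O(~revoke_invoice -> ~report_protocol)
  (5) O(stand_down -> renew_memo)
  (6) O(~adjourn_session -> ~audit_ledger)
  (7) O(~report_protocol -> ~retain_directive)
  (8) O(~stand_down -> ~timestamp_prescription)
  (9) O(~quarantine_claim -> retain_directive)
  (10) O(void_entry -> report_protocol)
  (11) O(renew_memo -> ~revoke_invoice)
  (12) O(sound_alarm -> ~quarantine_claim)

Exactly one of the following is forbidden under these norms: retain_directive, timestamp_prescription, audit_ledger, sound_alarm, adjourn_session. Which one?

Premises 12 and 1 are O(sound_alarm -> ~quarantine_claim) and O(~sound_alarm -> ~quarantine_claim); every ideal world satisfies sound_alarm or ~sound_alarm, so in either case ~quarantine_claim holds — hence O(~quarantine_claim).
With premise 9, O(~quarantine_claim -> retain_directive), the K-axiom yields O(retain_directive).
Premise 7, O(~report_protocol -> ~retain_directive), contraposes to O(retain_directive -> report_protocol); with O(retain_directive) we get O(report_protocol).
Premise 4 is O(~revoke_invoice -> ~report_protocol); contrapositively O(report_protocol -> revoke_invoice). Since O(report_protocol) holds, K gives O(revoke_invoice).
Premise 11, O(renew_memo -> ~revoke_invoice), contraposes to O(revoke_invoice -> ~renew_memo); with O(revoke_invoice) we get O(~renew_memo).
Premise 5 is O(stand_down -> renew_memo); contrapositively O(~renew_memo -> ~stand_down). Since O(~renew_memo) holds, K gives O(~stand_down).
Applying K to premise 8 (O(~stand_down -> ~timestamp_prescription)) and O(~stand_down) yields O(~timestamp_prescription).
So O(~timestamp_prescription) holds, i.e. timestamp_prescription is forbidden. None of the other listed options is forbidden under the premises.

timestamp_prescription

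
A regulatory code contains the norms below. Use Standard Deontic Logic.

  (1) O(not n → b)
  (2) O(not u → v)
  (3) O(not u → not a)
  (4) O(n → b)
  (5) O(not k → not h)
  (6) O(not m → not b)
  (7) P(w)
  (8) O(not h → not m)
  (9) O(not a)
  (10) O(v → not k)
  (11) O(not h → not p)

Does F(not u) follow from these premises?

Yes

Premises 1 and 4 are O(not n → b) and O(n → b); every ideal world satisfies not n or n, so in either case b holds — hence O(b).
Premise 6 is O(not m → not b); contrapositively O(b → m). Since O(b) holds, K gives O(m).
The contrapositive of premise 8 (O(not h → not m)) is O(m → h), and O(m) is already established, so O(h).
Premise 5, O(not k → not h), contraposes to O(h → k); with O(h) we get O(k).
Premise 10 is O(v → not k); contrapositively O(k → not v). Since O(k) holds, K gives O(not v).
Premise 2, O(not u → v), contraposes to O(not v → u); with O(not v) we get O(u).
Premises 3, 7, 9, 11 do not contribute to this derivation.
So O(u) holds, i.e. F(not u). The claim follows.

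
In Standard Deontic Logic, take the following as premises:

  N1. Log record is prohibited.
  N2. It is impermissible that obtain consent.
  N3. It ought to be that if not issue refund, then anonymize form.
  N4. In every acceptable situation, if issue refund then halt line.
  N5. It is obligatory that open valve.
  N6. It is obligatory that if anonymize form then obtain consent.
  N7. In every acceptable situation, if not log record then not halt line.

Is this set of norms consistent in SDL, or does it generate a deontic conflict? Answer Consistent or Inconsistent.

F(obtain_consent) at premise 2 means O(¬obtain_consent).
Premise 6 is O(anonymize_form → obtain_consent); contrapositively O(¬obtain_consent → ¬anonymize_form). Since O(¬obtain_consent) holds, K gives O(¬anonymize_form).
Premise 3 is O(¬issue_refund → anonymize_form); contrapositively O(¬anonymize_form → issue_refund). Since O(¬anonymize_form) holds, K gives O(issue_refund).
Premise 4 is O(issue_refund → halt_line); since O(issue_refund), deontic closure gives O(halt_line).
Premise 7 is O(¬log_record → ¬halt_line); contrapositively O(halt_line → log_record). Since O(halt_line) holds, K gives O(log_record).
But premise 1, F(log_record), means O(¬log_record).
We now have both O(log_record) and O(¬log_record) — log_record is simultaneously obligatory and forbidden, violating the D-axiom.

Inconsistent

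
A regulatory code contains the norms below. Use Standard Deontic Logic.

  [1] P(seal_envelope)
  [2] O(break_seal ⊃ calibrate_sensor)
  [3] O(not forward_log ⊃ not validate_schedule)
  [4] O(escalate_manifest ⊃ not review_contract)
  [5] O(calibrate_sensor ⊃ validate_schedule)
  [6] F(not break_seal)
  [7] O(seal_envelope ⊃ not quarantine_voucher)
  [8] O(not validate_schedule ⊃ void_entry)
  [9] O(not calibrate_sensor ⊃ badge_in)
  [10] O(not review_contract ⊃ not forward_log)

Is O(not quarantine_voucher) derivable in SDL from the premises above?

Premise 7 is O(seal_envelope ⊃ not quarantine_voucher), but O(seal_envelope) is not derivable from the premises (the permission P(seal_envelope) asserts only not O(not seal_envelope), not O(seal_envelope)), so it does not yield O(not quarantine_voucher).
No other premise forces O(not quarantine_voucher). An ideal world satisfying every premise can still have not quarantine_voucher false, so O(not quarantine_voucher) is not derivable.

No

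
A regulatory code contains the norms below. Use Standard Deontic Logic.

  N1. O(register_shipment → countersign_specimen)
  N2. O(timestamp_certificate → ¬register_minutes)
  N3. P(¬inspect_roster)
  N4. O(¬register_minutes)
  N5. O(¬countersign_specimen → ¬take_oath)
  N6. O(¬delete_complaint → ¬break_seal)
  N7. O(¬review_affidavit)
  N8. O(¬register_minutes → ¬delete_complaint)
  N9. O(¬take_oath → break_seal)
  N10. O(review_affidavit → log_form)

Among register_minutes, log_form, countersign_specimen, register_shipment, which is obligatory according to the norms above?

countersign_specimen

Premise 4 states O(¬register_minutes) outright.
From O(¬register_minutes) and premise 8, O(¬register_minutes → ¬delete_complaint), we obtain O(¬delete_complaint).
With premise 6, O(¬delete_complaint → ¬break_seal), the K-axiom yields O(¬break_seal).
Premise 9, O(¬take_oath → break_seal), contraposes to O(¬break_seal → take_oath); with O(¬break_seal) we get O(take_oath).
Premise 5, O(¬countersign_specimen → ¬take_oath), contraposes to O(take_oath → countersign_specimen); with O(take_oath) we get O(countersign_specimen).
So O(countersign_specimen) holds — countersign_specimen is obligatory. None of the other listed options is made obligatory by any chain of premises.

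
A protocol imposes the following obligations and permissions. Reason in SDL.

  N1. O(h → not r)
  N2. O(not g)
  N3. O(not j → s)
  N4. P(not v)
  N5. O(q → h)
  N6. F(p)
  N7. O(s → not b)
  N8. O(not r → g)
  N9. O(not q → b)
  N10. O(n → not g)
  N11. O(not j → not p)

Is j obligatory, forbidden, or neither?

Premise 2 states O(not g) outright.
The contrapositive of premise 8 (O(not r → g)) is O(not g → r), and O(not g) is already established, so O(r).
Premise 1, O(h → not r), contraposes to O(r → not h); with O(r) we get O(not h).
Premise 5, O(q → h), contraposes to O(not h → not q); with O(not h) we get O(not q).
From O(not q) and premise 9, O(not q → b), we obtain O(b).
Premise 7, O(s → not b), contraposes to O(b → not s); with O(b) we get O(not s).
Premise 3, O(not j → s), contraposes to O(not s → j); with O(not s) we get O(j).
Premises 4, 6, 10, 11 do not contribute to this derivation.
Hence j is obligatory.

Obligatory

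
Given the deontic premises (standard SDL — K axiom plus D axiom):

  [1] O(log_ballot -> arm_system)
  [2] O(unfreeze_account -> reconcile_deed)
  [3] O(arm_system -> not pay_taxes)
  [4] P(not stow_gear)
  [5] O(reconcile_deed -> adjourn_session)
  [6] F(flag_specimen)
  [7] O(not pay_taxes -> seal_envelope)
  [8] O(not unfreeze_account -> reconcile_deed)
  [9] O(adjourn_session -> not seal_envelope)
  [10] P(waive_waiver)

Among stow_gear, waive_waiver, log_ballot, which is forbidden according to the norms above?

Premises 8 and 2 cover both cases: O(not unfreeze_account -> reconcile_deed) and O(unfreeze_account -> reconcile_deed). Since not unfreeze_account ∨ unfreeze_account is a tautology, O(reconcile_deed) follows.
Applying K to premise 5 (O(reconcile_deed -> adjourn_session)) and O(reconcile_deed) yields O(adjourn_session).
Premise 9 is O(adjourn_session -> not seal_envelope); since O(adjourn_session), deontic closure gives O(not seal_envelope).
Premise 7, O(not pay_taxes -> seal_envelope), contraposes to O(not seal_envelope -> pay_taxes); with O(not seal_envelope) we get O(pay_taxes).
Premise 3, O(arm_system -> not pay_taxes), contraposes to O(pay_taxes -> not arm_system); with O(pay_taxes) we get O(not arm_system).
The contrapositive of premise 1 (O(log_ballot -> arm_system)) is O(not arm_system -> not log_ballot), and O(not arm_system) is already established, so O(not log_ballot).
So O(not log_ballot) holds, i.e. log_ballot is forbidden. None of the other listed options is forbidden under the premises.

log_ballot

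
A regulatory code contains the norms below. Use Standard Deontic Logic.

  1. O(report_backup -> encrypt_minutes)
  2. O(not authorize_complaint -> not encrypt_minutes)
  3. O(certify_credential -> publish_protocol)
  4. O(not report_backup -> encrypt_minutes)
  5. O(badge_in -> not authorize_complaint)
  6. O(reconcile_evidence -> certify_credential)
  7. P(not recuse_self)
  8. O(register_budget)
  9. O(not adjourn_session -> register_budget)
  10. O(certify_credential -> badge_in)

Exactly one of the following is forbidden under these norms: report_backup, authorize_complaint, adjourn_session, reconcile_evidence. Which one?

reconcile_evidence

By case analysis on report_backup: premise 1 gives O(report_backup -> encrypt_minutes) and premise 4 gives O(not report_backup -> encrypt_minutes), so O(encrypt_minutes) either way.
Premise 2, O(not authorize_complaint -> not encrypt_minutes), contraposes to O(encrypt_minutes -> authorize_complaint); with O(encrypt_minutes) we get O(authorize_complaint).
Premise 5 is O(badge_in -> not authorize_complaint); contrapositively O(authorize_complaint -> not badge_in). Since O(authorize_complaint) holds, K gives O(not badge_in).
Premise 10, O(certify_credential -> badge_in), contraposes to O(not badge_in -> not certify_credential); with O(not badge_in) we get O(not certify_credential).
Premise 6, O(reconcile_evidence -> certify_credential), contraposes to O(not certify_credential -> not reconcile_evidence); with O(not certify_credential) we get O(not reconcile_evidence).
So O(not reconcile_evidence) holds, i.e. reconcile_evidence is forbidden. None of the other listed options is forbidden under the premises.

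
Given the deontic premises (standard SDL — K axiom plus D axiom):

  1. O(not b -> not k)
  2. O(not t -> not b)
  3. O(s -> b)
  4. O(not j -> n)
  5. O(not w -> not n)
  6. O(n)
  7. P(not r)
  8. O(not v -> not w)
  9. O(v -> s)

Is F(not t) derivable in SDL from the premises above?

Yes

Premise 6 gives O(n).
Premise 5, O(not w -> not n), contraposes to O(n -> w); with O(n) we get O(w).
Premise 8, O(not v -> not w), contraposes to O(w -> v); with O(w) we get O(v).
With premise 9, O(v -> s), the K-axiom yields O(s).
From O(s) and premise 3, O(s -> b), we obtain O(b).
Premise 2 is O(not t -> not b); contrapositively O(b -> t). Since O(b) holds, K gives O(t).
Premises 1, 4, 7 do not contribute to this derivation.
So O(t) holds, i.e. F(not t). The claim follows.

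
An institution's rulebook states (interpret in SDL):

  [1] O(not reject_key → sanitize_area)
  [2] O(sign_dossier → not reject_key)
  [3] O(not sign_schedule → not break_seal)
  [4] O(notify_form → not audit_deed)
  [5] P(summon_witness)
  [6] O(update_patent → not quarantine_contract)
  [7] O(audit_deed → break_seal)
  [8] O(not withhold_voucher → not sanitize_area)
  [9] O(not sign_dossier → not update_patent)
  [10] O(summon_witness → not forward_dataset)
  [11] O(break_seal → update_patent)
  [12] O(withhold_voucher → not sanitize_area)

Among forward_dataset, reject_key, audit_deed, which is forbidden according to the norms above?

Premises 8 and 12 cover both cases: O(not withhold_voucher → not sanitize_area) and O(withhold_voucher → not sanitize_area). Since not withhold_voucher ∨ withhold_voucher is a tautology, O(not sanitize_area) follows.
Premise 1, O(not reject_key → sanitize_area), contraposes to O(not sanitize_area → reject_key); with O(not sanitize_area) we get O(reject_key).
Premise 2 is O(sign_dossier → not reject_key); contrapositively O(reject_key → not sign_dossier). Since O(reject_key) holds, K gives O(not sign_dossier).
Applying K to premise 9 (O(not sign_dossier → not update_patent)) and O(not sign_dossier) yields O(not update_patent).
Premise 11, O(break_seal → update_patent), contraposes to O(not update_patent → not break_seal); with O(not update_patent) we get O(not break_seal).
Premise 7, O(audit_deed → break_seal), contraposes to O(not break_seal → not audit_deed); with O(not break_seal) we get O(not audit_deed).
So O(not audit_deed) holds, i.e. audit_deed is forbidden. None of the other listed options is forbidden under the premises.

audit_deed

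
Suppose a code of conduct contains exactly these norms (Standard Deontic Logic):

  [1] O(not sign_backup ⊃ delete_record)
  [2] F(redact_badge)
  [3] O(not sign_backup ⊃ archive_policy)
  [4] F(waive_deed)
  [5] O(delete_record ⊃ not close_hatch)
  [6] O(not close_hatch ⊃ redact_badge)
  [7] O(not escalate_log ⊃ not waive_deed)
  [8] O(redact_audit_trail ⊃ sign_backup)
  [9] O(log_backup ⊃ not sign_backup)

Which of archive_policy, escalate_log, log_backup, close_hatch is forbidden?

Premise 2 is F(redact_badge), i.e. O(not redact_badge).
Premise 6 is O(not close_hatch ⊃ redact_badge); contrapositively O(not redact_badge ⊃ close_hatch). Since O(not redact_badge) holds, K gives O(close_hatch).
Premise 5, O(delete_record ⊃ not close_hatch), contraposes to O(close_hatch ⊃ not delete_record); with O(close_hatch) we get O(not delete_record).
Premise 1 is O(not sign_backup ⊃ delete_record); contrapositively O(not delete_record ⊃ sign_backup). Since O(not delete_record) holds, K gives O(sign_backup).
Premise 9 is O(log_backup ⊃ not sign_backup); contrapositively O(sign_backup ⊃ not log_backup). Since O(sign_backup) holds, K gives O(not log_backup).
So O(not log_backup) holds, i.e. log_backup is forbidden. None of the other listed options is forbidden under the premises.

log_backup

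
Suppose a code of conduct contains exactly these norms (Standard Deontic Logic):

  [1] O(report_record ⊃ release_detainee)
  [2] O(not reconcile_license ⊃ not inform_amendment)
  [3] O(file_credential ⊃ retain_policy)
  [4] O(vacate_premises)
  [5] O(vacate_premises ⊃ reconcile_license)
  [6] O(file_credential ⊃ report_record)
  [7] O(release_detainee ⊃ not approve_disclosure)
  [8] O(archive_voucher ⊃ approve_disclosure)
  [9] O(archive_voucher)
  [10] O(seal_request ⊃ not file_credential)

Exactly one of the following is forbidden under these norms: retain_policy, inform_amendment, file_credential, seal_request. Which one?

From premise 9 we have O(archive_voucher).
From O(archive_voucher) and premise 8, O(archive_voucher ⊃ approve_disclosure), we obtain O(approve_disclosure).
The contrapositive of premise 7 (O(release_detainee ⊃ not approve_disclosure)) is O(approve_disclosure ⊃ not release_detainee), and O(approve_disclosure) is already established, so O(not release_detainee).
Premise 1, O(report_record ⊃ release_detainee), contraposes to O(not release_detainee ⊃ not report_record); with O(not release_detainee) we get O(not report_record).
Premise 6, O(file_credential ⊃ report_record), contraposes to O(not report_record ⊃ not file_credential); with O(not report_record) we get O(not file_credential).
So O(not file_credential) holds, i.e. file_credential is forbidden. None of the other listed options is forbidden under the premises.

file_credential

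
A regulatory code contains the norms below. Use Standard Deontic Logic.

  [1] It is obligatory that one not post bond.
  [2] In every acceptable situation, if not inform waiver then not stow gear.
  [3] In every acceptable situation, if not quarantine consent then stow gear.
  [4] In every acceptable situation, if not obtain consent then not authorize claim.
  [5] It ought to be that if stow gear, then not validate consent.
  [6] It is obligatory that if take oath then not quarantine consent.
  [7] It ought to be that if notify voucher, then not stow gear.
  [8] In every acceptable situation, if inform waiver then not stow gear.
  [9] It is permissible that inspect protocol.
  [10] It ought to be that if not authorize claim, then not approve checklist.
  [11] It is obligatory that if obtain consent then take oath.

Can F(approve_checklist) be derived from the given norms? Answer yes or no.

By case analysis on inform_waiver: premise 8 gives O(inform_waiver → ¬stow_gear) and premise 2 gives O(¬inform_waiver → ¬stow_gear), so O(¬stow_gear) either way.
Premise 3, O(¬quarantine_consent → stow_gear), contraposes to O(¬stow_gear → quarantine_consent); with O(¬stow_gear) we get O(quarantine_consent).
Premise 6 is O(take_oath → ¬quarantine_consent); contrapositively O(quarantine_consent → ¬take_oath). Since O(quarantine_consent) holds, K gives O(¬take_oath).
Premise 11 is O(obtain_consent → take_oath); contrapositively O(¬take_oath → ¬obtain_consent). Since O(¬take_oath) holds, K gives O(¬obtain_consent).
With premise 4, O(¬obtain_consent → ¬authorize_claim), the K-axiom yields O(¬authorize_claim).
From O(¬authorize_claim) and premise 10, O(¬authorize_claim → ¬approve_checklist), we obtain O(¬approve_checklist).
Premises 1, 5, 7, 9 do not contribute to this derivation.
So O(¬approve_checklist) holds, i.e. F(approve_checklist). The claim follows.

Yes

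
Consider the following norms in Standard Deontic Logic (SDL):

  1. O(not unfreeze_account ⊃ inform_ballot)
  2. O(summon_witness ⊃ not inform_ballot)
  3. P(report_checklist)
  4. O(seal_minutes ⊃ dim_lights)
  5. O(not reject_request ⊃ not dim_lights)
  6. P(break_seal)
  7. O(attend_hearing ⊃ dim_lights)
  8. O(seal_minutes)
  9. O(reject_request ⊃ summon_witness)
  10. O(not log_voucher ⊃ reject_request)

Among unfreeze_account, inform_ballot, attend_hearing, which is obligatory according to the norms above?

Premise 8 states O(seal_minutes) outright.
With premise 4, O(seal_minutes ⊃ dim_lights), the K-axiom yields O(dim_lights).
Premise 5 is O(not reject_request ⊃ not dim_lights); contrapositively O(dim_lights ⊃ reject_request). Since O(dim_lights) holds, K gives O(reject_request).
Premise 9 is O(reject_request ⊃ summon_witness); since O(reject_request), deontic closure gives O(summon_witness).
From O(summon_witness) and premise 2, O(summon_witness ⊃ not inform_ballot), we obtain O(not inform_ballot).
The contrapositive of premise 1 (O(not unfreeze_account ⊃ inform_ballot)) is O(not inform_ballot ⊃ unfreeze_account), and O(not inform_ballot) is already established, so O(unfreeze_account).
So O(unfreeze_account) holds — unfreeze_account is obligatory. None of the other listed options is made obligatory by any chain of premises.

unfreeze_account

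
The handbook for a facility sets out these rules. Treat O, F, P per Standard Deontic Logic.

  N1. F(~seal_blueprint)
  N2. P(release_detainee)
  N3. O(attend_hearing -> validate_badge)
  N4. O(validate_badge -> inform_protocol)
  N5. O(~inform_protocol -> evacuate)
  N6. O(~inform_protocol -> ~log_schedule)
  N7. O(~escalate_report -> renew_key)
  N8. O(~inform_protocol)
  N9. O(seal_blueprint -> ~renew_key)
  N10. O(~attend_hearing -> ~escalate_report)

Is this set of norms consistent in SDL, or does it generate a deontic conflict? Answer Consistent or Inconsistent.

Inconsistent

F(~seal_blueprint) at premise 1 means O(seal_blueprint).
With premise 9, O(seal_blueprint -> ~renew_key), the K-axiom yields O(~renew_key).
Premise 7 is O(~escalate_report -> renew_key); contrapositively O(~renew_key -> escalate_report). Since O(~renew_key) holds, K gives O(escalate_report).
Premise 10, O(~attend_hearing -> ~escalate_report), contraposes to O(escalate_report -> attend_hearing); with O(escalate_report) we get O(attend_hearing).
Premise 3 is O(attend_hearing -> validate_badge); since O(attend_hearing), deontic closure gives O(validate_badge).
With premise 4, O(validate_badge -> inform_protocol), the K-axiom yields O(inform_protocol).
However, premise 8 gives O(~inform_protocol).
We now have both O(inform_protocol) and O(~inform_protocol) — inform_protocol is simultaneously obligatory and forbidden, violating the D-axiom.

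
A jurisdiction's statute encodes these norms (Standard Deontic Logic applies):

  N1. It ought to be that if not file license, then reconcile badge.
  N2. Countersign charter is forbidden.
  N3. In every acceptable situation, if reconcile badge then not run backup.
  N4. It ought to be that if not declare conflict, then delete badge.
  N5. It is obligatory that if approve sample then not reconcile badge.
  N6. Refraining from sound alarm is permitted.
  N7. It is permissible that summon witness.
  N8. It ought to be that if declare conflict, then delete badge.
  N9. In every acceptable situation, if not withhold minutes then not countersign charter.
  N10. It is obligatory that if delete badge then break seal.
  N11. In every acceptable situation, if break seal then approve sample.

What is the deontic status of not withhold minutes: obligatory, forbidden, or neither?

Premise 9 is O(¬withhold_minutes → ¬countersign_charter); even if O(¬countersign_charter) held, inferring O(¬withhold_minutes) would be affirming the consequent — invalid.
No premise or chain of K-axiom applications forces O(¬withhold_minutes), and none forces O(withhold_minutes). So ¬withhold_minutes is neither obligatory nor forbidden under these norms.

Neither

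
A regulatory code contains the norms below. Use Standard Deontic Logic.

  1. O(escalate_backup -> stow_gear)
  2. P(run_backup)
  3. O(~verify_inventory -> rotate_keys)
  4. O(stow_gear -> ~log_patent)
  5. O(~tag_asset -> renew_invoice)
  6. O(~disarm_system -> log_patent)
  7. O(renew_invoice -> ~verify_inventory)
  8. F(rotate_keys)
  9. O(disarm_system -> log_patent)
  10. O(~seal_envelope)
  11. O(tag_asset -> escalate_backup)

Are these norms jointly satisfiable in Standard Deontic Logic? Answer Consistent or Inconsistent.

By case analysis on disarm_system: premise 9 gives O(disarm_system -> log_patent) and premise 6 gives O(~disarm_system -> log_patent), so O(log_patent) either way.
Premise 4, O(stow_gear -> ~log_patent), contraposes to O(log_patent -> ~stow_gear); with O(log_patent) we get O(~stow_gear).
Premise 1, O(escalate_backup -> stow_gear), contraposes to O(~stow_gear -> ~escalate_backup); with O(~stow_gear) we get O(~escalate_backup).
Premise 11 is O(tag_asset -> escalate_backup); contrapositively O(~escalate_backup -> ~tag_asset). Since O(~escalate_backup) holds, K gives O(~tag_asset).
Applying K to premise 5 (O(~tag_asset -> renew_invoice)) and O(~tag_asset) yields O(renew_invoice).
With premise 7, O(renew_invoice -> ~verify_inventory), the K-axiom yields O(~verify_inventory).
Applying K to premise 3 (O(~verify_inventory -> rotate_keys)) and O(~verify_inventory) yields O(rotate_keys).
But premise 8, F(rotate_keys), means O(~rotate_keys).
We now have both O(rotate_keys) and O(~rotate_keys) — rotate_keys is simultaneously obligatory and forbidden, violating the D-axiom.

Inconsistent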